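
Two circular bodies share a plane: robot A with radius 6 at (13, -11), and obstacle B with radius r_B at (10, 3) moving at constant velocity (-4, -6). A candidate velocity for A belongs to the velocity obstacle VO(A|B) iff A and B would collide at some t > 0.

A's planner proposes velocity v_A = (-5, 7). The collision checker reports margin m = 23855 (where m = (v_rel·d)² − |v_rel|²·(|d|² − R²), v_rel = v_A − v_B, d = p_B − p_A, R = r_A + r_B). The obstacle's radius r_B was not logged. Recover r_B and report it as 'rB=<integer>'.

m = 23855
d = (-3, 14);  v_rel = (-1, 13),  |v_rel|² = 170
v_rel×d = (-1)·(14) − (13)·(-3) = 25
since m = R²·170 − 25²:  R² = (625 + 23855) / 170 = 144
R = √144 = 12  ⇒  r_B = 12 − 6 = 6

rB=6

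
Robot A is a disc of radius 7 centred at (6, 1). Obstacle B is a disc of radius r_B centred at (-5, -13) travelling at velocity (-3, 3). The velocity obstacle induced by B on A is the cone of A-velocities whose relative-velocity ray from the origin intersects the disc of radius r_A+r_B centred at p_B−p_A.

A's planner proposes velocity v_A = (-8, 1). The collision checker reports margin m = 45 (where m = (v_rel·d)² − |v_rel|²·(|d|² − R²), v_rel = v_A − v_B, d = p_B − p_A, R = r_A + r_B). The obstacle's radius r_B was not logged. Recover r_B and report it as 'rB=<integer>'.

m = 45
d = (-11, -14);  v_rel = (-5, -2),  |v_rel|² = 29
v_rel×d = (-5)·(-14) − (-2)·(-11) = 48
since m = R²·29 − 48²:  R² = (2304 + 45) / 29 = 81
R = √81 = 9  ⇒  r_B = 9 − 7 = 2

rB=2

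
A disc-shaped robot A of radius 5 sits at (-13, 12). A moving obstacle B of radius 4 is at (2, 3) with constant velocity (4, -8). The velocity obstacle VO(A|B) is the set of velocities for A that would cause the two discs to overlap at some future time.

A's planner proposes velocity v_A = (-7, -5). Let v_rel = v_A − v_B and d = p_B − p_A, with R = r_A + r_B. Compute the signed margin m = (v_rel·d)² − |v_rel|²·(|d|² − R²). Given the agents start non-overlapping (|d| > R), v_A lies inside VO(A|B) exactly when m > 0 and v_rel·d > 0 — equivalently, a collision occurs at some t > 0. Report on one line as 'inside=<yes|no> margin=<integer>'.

d = (15, -9),  |d|² = 306;  R = 5+4 = 9,  c = 306−9² = 225
v_rel = (-11, 3),  |v_rel|² = 130;  v_rel·d = (-11)·(15) + (3)·(-9) = -192
130·t² + 384·t + 225 = 0  ⇒  m = (-192)² − 130·225 = 7614
m = 7614 > 0,  v_rel·d = -192 < 0  ⇒  outside

inside=no margin=7614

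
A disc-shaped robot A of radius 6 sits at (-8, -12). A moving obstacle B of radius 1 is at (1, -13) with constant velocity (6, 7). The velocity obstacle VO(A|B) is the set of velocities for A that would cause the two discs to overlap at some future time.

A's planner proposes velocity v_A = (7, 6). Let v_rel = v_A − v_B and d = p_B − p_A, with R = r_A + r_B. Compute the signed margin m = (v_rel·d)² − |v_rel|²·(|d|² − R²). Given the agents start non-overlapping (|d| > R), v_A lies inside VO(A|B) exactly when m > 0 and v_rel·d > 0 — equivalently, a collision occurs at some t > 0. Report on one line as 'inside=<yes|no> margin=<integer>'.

d = (9, -1),  |d|² = 82;  R = 6+1 = 7,  c = 82−7² = 33
v_rel = (1, -1),  |v_rel|² = 2;  v_rel·d = (1)·(9) + (-1)·(-1) = 10
2·t² − 20·t + 33 = 0  ⇒  m = 10² − 2·33 = 34
m = 34 > 0,  v_rel·d = 10 > 0  ⇒  inside

inside=yes margin=34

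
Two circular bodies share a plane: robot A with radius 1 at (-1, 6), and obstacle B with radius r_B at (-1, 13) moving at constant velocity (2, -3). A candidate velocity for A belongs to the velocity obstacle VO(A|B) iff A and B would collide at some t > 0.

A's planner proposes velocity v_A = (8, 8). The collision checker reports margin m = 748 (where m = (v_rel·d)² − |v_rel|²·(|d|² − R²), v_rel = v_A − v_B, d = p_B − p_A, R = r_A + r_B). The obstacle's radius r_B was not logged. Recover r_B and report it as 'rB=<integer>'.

m = 748
d = (0, 7);  v_rel = (6, 11),  |v_rel|² = 157
v_rel×d = (6)·(7) − (11)·(0) = 42
since m = R²·157 − 42²:  R² = (1764 + 748) / 157 = 16
R = √16 = 4  ⇒  r_B = 4 − 1 = 3

rB=3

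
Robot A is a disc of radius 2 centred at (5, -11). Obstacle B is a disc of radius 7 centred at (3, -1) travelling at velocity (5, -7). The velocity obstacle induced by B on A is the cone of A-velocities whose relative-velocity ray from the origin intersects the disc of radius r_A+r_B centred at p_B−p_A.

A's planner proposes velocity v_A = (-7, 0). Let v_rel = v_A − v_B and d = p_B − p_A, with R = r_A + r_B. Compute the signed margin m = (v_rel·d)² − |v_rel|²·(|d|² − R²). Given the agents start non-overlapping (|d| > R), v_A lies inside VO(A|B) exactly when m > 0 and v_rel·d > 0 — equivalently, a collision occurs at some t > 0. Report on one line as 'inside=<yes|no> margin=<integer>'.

d = (-2, 10),  |d|² = 104;  R = 2+7 = 9,  c = 104−9² = 23
v_rel = (-12, 7),  |v_rel|² = 193;  v_rel·d = (-12)·(-2) + (7)·(10) = 94
193·t² − 188·t + 23 = 0  ⇒  m = 94² − 193·23 = 4397
m = 4397 > 0,  v_rel·d = 94 > 0  ⇒  inside

inside=yes margin=4397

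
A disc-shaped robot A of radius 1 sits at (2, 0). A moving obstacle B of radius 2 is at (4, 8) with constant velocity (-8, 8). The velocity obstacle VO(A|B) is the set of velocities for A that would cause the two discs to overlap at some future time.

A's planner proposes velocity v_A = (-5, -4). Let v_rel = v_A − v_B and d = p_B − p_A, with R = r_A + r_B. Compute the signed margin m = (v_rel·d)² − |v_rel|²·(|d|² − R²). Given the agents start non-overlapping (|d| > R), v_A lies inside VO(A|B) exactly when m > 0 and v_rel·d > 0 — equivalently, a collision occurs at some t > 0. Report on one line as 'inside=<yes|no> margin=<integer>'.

d = (2, 8),  |d|² = 68;  R = 1+2 = 3,  c = 68−3² = 59
v_rel = (3, -12),  |v_rel|² = 153;  v_rel·d = (3)·(2) + (-12)·(8) = -90
153·t² + 180·t + 59 = 0  ⇒  m = (-90)² − 153·59 = -927
m = -927 < 0,  v_rel·d = -90 < 0  ⇒  outside

inside=no margin=-927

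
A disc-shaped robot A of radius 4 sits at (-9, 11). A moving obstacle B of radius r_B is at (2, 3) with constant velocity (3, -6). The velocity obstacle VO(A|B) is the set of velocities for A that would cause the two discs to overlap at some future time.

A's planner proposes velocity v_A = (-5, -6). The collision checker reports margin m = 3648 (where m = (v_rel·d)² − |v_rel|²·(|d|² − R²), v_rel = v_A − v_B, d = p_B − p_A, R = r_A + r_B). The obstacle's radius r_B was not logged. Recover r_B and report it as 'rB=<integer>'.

m = 3648
d = (11, -8);  v_rel = (-8, 0),  |v_rel|² = 64
v_rel×d = (-8)·(-8) − (0)·(11) = 64
since m = R²·64 − 64²:  R² = (4096 + 3648) / 64 = 121
R = √121 = 11  ⇒  r_B = 11 − 4 = 7

rB=7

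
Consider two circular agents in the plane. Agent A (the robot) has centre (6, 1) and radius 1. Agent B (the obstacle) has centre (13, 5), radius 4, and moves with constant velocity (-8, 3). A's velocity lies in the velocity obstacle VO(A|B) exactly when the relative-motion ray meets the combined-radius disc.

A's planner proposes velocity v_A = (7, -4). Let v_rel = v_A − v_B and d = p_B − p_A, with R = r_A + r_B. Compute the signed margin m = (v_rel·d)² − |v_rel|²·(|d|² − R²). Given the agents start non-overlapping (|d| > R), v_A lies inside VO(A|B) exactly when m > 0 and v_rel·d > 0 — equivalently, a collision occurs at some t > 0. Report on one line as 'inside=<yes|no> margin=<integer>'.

d = (7, 4),  |d|² = 65;  R = 1+4 = 5,  c = 65−5² = 40
v_rel = (15, -7),  |v_rel|² = 274;  v_rel·d = (15)·(7) + (-7)·(4) = 77
274·t² − 154·t + 40 = 0  ⇒  m = 77² − 274·40 = -5031
m = -5031 < 0,  v_rel·d = 77 > 0  ⇒  outside

inside=no margin=-5031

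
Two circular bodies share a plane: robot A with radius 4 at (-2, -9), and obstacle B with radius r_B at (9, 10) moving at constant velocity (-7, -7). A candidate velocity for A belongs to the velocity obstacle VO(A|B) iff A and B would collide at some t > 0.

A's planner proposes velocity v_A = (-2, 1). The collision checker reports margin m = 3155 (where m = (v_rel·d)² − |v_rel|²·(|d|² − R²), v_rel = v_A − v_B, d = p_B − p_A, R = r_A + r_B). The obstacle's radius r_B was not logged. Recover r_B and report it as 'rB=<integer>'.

m = 3155
d = (11, 19);  v_rel = (5, 8),  |v_rel|² = 89
v_rel×d = (5)·(19) − (8)·(11) = 7
since m = R²·89 − 7²:  R² = (49 + 3155) / 89 = 36
R = √36 = 6  ⇒  r_B = 6 − 4 = 2

rB=2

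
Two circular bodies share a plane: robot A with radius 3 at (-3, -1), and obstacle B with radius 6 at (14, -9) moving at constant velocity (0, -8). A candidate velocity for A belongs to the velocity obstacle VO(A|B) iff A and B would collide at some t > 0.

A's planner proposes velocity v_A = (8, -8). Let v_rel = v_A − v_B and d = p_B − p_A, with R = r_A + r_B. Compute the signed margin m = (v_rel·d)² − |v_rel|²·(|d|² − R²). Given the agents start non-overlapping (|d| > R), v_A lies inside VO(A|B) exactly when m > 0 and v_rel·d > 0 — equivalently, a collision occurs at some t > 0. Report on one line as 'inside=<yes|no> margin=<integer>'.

d = (17, -8),  |d|² = 353;  R = 3+6 = 9,  c = 353−9² = 272
v_rel = (8, 0),  |v_rel|² = 64;  v_rel·d = (8)·(17) + (0)·(-8) = 136
64·t² − 272·t + 272 = 0  ⇒  m = 136² − 64·272 = 1088
m = 1088 > 0,  v_rel·d = 136 > 0  ⇒  inside

inside=yes margin=1088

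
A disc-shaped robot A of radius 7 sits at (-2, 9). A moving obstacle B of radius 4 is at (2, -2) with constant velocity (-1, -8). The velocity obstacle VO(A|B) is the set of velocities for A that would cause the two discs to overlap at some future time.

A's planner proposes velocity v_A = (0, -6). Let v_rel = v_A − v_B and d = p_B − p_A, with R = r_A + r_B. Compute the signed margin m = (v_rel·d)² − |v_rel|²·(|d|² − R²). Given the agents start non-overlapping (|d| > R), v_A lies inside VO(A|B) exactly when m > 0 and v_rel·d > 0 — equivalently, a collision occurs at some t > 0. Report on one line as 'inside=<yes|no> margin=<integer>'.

d = (4, -11),  |d|² = 137;  R = 7+4 = 11,  c = 137−11² = 16
v_rel = (1, 2),  |v_rel|² = 5;  v_rel·d = (1)·(4) + (2)·(-11) = -18
5·t² + 36·t + 16 = 0  ⇒  m = (-18)² − 5·16 = 244
m = 244 > 0,  v_rel·d = -18 < 0  ⇒  outside

inside=no margin=244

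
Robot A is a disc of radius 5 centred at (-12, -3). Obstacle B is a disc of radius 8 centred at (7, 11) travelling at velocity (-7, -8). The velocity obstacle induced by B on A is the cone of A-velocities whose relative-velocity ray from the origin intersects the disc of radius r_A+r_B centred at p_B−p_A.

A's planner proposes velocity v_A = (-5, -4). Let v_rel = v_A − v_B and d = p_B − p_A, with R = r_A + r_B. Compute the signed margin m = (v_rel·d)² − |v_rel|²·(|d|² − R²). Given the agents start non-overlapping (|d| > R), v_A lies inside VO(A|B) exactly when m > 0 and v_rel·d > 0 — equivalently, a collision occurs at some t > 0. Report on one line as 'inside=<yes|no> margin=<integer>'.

d = (19, 14),  |d|² = 557;  R = 5+8 = 13,  c = 557−13² = 388
v_rel = (2, 4),  |v_rel|² = 20;  v_rel·d = (2)·(19) + (4)·(14) = 94
20·t² − 188·t + 388 = 0  ⇒  m = 94² − 20·388 = 1076
m = 1076 > 0,  v_rel·d = 94 > 0  ⇒  inside

inside=yes margin=1076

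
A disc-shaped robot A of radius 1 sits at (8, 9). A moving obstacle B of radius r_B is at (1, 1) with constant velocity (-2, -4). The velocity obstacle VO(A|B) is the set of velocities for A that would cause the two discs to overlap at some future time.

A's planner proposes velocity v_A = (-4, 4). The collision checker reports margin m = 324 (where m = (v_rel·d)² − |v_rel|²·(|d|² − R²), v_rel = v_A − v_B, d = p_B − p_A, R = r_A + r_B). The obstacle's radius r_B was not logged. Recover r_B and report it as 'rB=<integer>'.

m = 324
d = (-7, -8);  v_rel = (-2, 8),  |v_rel|² = 68
v_rel×d = (-2)·(-8) − (8)·(-7) = 72
since m = R²·68 − 72²:  R² = (5184 + 324) / 68 = 81
R = √81 = 9  ⇒  r_B = 9 − 1 = 8

rB=8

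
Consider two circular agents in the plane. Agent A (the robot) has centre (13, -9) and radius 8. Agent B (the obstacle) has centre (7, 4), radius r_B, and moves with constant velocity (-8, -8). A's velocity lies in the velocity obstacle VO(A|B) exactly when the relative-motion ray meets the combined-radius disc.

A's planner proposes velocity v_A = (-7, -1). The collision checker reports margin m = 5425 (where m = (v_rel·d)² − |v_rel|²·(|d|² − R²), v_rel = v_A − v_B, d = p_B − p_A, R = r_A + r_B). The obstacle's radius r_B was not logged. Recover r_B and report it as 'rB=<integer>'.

m = 5425
d = (-6, 13);  v_rel = (1, 7),  |v_rel|² = 50
v_rel×d = (1)·(13) − (7)·(-6) = 55
since m = R²·50 − 55²:  R² = (3025 + 5425) / 50 = 169
R = √169 = 13  ⇒  r_B = 13 − 8 = 5

rB=5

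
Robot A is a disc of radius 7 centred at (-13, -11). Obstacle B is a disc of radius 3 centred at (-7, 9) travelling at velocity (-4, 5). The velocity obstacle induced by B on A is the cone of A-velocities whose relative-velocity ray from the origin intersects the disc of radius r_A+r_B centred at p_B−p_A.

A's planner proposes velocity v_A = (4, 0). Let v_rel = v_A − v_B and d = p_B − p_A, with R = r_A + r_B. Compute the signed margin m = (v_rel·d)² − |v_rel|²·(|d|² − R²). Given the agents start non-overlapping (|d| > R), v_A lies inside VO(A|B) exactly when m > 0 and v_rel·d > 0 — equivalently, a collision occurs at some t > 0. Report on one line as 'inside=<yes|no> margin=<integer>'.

d = (6, 20),  |d|² = 436;  R = 7+3 = 10,  c = 436−10² = 336
v_rel = (8, -5),  |v_rel|² = 89;  v_rel·d = (8)·(6) + (-5)·(20) = -52
89·t² + 104·t + 336 = 0  ⇒  m = (-52)² − 89·336 = -27200
m = -27200 < 0,  v_rel·d = -52 < 0  ⇒  outside

inside=no margin=-27200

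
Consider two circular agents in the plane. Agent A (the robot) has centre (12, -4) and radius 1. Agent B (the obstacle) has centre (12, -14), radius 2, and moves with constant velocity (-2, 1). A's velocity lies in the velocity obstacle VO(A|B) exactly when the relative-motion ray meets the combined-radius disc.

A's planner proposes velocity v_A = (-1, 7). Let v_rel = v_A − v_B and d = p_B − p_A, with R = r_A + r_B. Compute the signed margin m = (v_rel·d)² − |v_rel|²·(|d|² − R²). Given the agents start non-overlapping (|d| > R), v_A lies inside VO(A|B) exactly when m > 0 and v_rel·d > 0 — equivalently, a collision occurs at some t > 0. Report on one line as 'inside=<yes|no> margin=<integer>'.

d = (0, -10),  |d|² = 100;  R = 1+2 = 3,  c = 100−3² = 91
v_rel = (1, 6),  |v_rel|² = 37;  v_rel·d = (1)·(0) + (6)·(-10) = -60
37·t² + 120·t + 91 = 0  ⇒  m = (-60)² − 37·91 = 233
m = 233 > 0,  v_rel·d = -60 < 0  ⇒  outside

inside=no margin=233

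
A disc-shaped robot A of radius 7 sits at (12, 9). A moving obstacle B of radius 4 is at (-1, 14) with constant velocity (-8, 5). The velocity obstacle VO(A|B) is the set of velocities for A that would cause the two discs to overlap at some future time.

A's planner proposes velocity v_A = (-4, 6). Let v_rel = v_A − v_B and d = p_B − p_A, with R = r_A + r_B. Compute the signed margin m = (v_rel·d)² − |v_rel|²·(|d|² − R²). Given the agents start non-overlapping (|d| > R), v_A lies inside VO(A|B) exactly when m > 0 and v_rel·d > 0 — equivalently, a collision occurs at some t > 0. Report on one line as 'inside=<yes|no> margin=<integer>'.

d = (-13, 5),  |d|² = 194;  R = 7+4 = 11,  c = 194−11² = 73
v_rel = (4, 1),  |v_rel|² = 17;  v_rel·d = (4)·(-13) + (1)·(5) = -47
17·t² + 94·t + 73 = 0  ⇒  m = (-47)² − 17·73 = 968
m = 968 > 0,  v_rel·d = -47 < 0  ⇒  outside

inside=no margin=968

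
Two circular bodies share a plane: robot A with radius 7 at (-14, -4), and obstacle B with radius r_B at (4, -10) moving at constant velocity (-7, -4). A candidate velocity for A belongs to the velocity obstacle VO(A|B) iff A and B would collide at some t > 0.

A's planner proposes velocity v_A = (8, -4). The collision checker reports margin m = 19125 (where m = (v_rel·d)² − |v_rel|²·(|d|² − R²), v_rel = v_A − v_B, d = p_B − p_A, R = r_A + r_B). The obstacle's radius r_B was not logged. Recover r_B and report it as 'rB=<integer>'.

m = 19125
d = (18, -6);  v_rel = (15, 0),  |v_rel|² = 225
v_rel×d = (15)·(-6) − (0)·(18) = -90
since m = R²·225 − (-90)²:  R² = (8100 + 19125) / 225 = 121
R = √121 = 11  ⇒  r_B = 11 − 7 = 4

rB=4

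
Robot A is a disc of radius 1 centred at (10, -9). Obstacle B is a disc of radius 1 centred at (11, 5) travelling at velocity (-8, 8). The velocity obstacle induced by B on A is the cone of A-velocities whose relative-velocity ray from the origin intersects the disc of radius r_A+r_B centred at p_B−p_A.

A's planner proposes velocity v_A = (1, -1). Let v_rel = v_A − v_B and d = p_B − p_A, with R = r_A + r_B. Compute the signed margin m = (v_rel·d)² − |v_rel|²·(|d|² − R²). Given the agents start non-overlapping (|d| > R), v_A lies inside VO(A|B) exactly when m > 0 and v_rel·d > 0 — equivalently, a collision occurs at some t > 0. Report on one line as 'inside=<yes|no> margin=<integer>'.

d = (1, 14),  |d|² = 197;  R = 1+1 = 2,  c = 197−2² = 193
v_rel = (9, -9),  |v_rel|² = 162;  v_rel·d = (9)·(1) + (-9)·(14) = -117
162·t² + 234·t + 193 = 0  ⇒  m = (-117)² − 162·193 = -17577
m = -17577 < 0,  v_rel·d = -117 < 0  ⇒  outside

inside=no margin=-17577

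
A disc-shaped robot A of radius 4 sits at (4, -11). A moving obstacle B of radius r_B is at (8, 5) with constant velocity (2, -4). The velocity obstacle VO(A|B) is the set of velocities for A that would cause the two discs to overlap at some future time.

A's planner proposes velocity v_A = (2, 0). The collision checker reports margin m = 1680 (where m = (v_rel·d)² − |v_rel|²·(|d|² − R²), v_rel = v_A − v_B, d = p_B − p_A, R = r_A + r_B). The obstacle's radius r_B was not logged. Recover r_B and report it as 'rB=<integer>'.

m = 1680
d = (4, 16);  v_rel = (0, 4),  |v_rel|² = 16
v_rel×d = (0)·(16) − (4)·(4) = -16
since m = R²·16 − (-16)²:  R² = (256 + 1680) / 16 = 121
R = √121 = 11  ⇒  r_B = 11 − 4 = 7

rB=7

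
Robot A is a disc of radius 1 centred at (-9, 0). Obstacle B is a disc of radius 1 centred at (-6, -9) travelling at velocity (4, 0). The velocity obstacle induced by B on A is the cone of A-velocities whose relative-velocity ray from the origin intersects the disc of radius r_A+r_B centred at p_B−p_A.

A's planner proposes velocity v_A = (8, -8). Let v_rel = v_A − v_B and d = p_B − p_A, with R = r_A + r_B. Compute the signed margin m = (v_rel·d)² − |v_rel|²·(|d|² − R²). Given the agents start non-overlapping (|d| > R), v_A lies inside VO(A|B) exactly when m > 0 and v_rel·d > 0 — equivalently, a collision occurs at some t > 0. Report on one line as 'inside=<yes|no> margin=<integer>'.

d = (3, -9),  |d|² = 90;  R = 1+1 = 2,  c = 90−2² = 86
v_rel = (4, -8),  |v_rel|² = 80;  v_rel·d = (4)·(3) + (-8)·(-9) = 84
80·t² − 168·t + 86 = 0  ⇒  m = 84² − 80·86 = 176
m = 176 > 0,  v_rel·d = 84 > 0  ⇒  inside

inside=yes margin=176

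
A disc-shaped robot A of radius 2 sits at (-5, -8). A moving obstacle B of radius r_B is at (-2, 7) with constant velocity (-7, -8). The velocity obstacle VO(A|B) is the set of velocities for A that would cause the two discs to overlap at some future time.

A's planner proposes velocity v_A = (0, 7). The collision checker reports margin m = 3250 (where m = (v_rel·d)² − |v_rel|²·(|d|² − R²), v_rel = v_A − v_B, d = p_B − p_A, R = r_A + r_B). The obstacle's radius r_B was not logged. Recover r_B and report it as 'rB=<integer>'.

m = 3250
d = (3, 15);  v_rel = (7, 15),  |v_rel|² = 274
v_rel×d = (7)·(15) − (15)·(3) = 60
since m = R²·274 − 60²:  R² = (3600 + 3250) / 274 = 25
R = √25 = 5  ⇒  r_B = 5 − 2 = 3

rB=3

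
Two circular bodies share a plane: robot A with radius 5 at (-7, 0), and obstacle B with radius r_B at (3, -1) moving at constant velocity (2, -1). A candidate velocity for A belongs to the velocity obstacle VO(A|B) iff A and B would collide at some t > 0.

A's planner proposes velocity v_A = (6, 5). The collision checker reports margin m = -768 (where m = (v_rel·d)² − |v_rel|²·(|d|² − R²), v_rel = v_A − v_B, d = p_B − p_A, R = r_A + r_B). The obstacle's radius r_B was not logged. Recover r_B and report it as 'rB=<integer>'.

m = -768
d = (10, -1);  v_rel = (4, 6),  |v_rel|² = 52
v_rel×d = (4)·(-1) − (6)·(10) = -64
since m = R²·52 − (-64)²:  R² = (4096 + -768) / 52 = 64
R = √64 = 8  ⇒  r_B = 8 − 5 = 3

rB=3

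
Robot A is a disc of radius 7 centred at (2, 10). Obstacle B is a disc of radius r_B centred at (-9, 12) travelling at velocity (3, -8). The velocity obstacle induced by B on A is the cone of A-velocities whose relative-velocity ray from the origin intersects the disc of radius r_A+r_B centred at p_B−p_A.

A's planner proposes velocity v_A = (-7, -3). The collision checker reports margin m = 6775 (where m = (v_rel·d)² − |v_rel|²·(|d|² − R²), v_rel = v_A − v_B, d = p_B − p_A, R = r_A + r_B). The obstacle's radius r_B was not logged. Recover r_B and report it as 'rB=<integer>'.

m = 6775
d = (-11, 2);  v_rel = (-10, 5),  |v_rel|² = 125
v_rel×d = (-10)·(2) − (5)·(-11) = 35
since m = R²·125 − 35²:  R² = (1225 + 6775) / 125 = 64
R = √64 = 8  ⇒  r_B = 8 − 7 = 1

rB=1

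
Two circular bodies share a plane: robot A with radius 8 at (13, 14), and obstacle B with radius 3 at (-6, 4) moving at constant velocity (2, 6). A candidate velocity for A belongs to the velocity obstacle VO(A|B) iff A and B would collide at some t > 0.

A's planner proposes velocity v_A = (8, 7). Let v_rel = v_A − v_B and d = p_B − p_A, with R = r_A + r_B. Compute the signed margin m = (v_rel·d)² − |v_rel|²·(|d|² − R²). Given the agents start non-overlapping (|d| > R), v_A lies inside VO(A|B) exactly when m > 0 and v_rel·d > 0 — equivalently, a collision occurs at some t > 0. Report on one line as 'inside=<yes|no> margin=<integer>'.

d = (-19, -10),  |d|² = 461;  R = 8+3 = 11,  c = 461−11² = 340
v_rel = (6, 1),  |v_rel|² = 37;  v_rel·d = (6)·(-19) + (1)·(-10) = -124
37·t² + 248·t + 340 = 0  ⇒  m = (-124)² − 37·340 = 2796
m = 2796 > 0,  v_rel·d = -124 < 0  ⇒  outside

inside=no margin=2796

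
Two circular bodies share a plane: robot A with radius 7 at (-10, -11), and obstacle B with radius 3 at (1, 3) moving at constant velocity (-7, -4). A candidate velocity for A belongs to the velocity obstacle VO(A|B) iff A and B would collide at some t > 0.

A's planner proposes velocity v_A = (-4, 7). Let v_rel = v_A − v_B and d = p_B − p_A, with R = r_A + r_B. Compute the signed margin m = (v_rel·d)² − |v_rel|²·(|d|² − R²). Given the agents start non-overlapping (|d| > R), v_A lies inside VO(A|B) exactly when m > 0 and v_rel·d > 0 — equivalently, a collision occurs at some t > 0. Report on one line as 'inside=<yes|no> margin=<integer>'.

d = (11, 14),  |d|² = 317;  R = 7+3 = 10,  c = 317−10² = 217
v_rel = (3, 11),  |v_rel|² = 130;  v_rel·d = (3)·(11) + (11)·(14) = 187
130·t² − 374·t + 217 = 0  ⇒  m = 187² − 130·217 = 6759
m = 6759 > 0,  v_rel·d = 187 > 0  ⇒  inside

inside=yes margin=6759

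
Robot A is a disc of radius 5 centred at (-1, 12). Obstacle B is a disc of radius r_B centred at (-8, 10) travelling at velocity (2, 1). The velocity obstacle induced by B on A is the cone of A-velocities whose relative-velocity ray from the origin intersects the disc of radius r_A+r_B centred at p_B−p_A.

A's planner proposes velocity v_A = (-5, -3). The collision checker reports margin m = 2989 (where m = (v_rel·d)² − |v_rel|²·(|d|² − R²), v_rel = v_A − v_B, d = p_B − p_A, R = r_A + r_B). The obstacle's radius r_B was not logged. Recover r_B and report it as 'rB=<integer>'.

m = 2989
d = (-7, -2);  v_rel = (-7, -4),  |v_rel|² = 65
v_rel×d = (-7)·(-2) − (-4)·(-7) = -14
since m = R²·65 − (-14)²:  R² = (196 + 2989) / 65 = 49
R = √49 = 7  ⇒  r_B = 7 − 5 = 2

rB=2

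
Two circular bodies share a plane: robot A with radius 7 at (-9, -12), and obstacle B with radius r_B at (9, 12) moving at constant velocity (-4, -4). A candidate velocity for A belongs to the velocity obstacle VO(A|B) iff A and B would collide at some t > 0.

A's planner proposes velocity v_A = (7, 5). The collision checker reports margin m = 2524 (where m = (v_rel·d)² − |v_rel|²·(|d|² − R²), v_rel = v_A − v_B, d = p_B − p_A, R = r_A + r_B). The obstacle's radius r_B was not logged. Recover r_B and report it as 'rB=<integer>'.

m = 2524
d = (18, 24);  v_rel = (11, 9),  |v_rel|² = 202
v_rel×d = (11)·(24) − (9)·(18) = 102
since m = R²·202 − 102²:  R² = (10404 + 2524) / 202 = 64
R = √64 = 8  ⇒  r_B = 8 − 7 = 1

rB=1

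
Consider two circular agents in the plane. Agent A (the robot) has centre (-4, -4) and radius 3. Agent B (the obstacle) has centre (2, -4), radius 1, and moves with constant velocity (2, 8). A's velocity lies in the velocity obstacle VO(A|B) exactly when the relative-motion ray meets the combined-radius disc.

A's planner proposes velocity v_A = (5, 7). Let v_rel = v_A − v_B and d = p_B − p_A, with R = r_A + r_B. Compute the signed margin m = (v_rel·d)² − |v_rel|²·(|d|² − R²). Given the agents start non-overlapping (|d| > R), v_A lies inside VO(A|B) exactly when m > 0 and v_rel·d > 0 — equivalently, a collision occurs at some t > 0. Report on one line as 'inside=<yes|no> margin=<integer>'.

d = (6, 0),  |d|² = 36;  R = 3+1 = 4,  c = 36−4² = 20
v_rel = (3, -1),  |v_rel|² = 10;  v_rel·d = (3)·(6) + (-1)·(0) = 18
10·t² − 36·t + 20 = 0  ⇒  m = 18² − 10·20 = 124
m = 124 > 0,  v_rel·d = 18 > 0  ⇒  inside

inside=yes margin=124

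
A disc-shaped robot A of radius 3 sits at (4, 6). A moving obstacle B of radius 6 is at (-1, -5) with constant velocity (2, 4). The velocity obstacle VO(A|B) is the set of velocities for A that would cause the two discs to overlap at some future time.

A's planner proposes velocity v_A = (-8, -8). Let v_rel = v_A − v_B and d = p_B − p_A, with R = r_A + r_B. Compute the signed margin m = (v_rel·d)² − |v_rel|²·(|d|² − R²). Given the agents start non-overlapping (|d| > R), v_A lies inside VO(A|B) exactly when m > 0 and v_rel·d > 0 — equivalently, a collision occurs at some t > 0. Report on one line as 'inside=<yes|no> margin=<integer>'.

d = (-5, -11),  |d|² = 146;  R = 3+6 = 9,  c = 146−9² = 65
v_rel = (-10, -12),  |v_rel|² = 244;  v_rel·d = (-10)·(-5) + (-12)·(-11) = 182
244·t² − 364·t + 65 = 0  ⇒  m = 182² − 244·65 = 17264
m = 17264 > 0,  v_rel·d = 182 > 0  ⇒  inside

inside=yes margin=17264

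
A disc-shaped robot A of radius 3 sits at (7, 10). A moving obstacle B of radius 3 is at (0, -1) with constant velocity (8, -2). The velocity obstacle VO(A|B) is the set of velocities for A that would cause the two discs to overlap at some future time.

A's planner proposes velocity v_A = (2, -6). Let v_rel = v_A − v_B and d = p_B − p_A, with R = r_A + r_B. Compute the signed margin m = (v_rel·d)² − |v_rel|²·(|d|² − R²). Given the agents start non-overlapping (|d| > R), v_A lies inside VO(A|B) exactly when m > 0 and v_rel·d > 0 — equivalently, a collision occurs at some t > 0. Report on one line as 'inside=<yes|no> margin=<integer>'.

d = (-7, -11),  |d|² = 170;  R = 3+3 = 6,  c = 170−6² = 134
v_rel = (-6, -4),  |v_rel|² = 52;  v_rel·d = (-6)·(-7) + (-4)·(-11) = 86
52·t² − 172·t + 134 = 0  ⇒  m = 86² − 52·134 = 428
m = 428 > 0,  v_rel·d = 86 > 0  ⇒  inside

inside=yes margin=428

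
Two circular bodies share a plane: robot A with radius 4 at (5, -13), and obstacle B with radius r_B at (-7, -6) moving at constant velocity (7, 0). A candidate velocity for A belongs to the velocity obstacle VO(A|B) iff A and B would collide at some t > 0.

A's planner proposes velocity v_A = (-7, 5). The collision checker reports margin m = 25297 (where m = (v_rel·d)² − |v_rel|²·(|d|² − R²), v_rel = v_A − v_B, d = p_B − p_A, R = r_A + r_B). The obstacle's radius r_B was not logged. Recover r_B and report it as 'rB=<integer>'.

m = 25297
d = (-12, 7);  v_rel = (-14, 5),  |v_rel|² = 221
v_rel×d = (-14)·(7) − (5)·(-12) = -38
since m = R²·221 − (-38)²:  R² = (1444 + 25297) / 221 = 121
R = √121 = 11  ⇒  r_B = 11 − 4 = 7

rB=7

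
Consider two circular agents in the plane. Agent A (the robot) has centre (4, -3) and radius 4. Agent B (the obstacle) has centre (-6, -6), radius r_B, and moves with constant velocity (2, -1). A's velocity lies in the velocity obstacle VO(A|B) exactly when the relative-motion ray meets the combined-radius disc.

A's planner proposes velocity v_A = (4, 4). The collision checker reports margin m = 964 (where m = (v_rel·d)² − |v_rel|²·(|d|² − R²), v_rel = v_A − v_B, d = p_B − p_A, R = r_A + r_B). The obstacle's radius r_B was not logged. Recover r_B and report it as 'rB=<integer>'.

m = 964
d = (-10, -3);  v_rel = (2, 5),  |v_rel|² = 29
v_rel×d = (2)·(-3) − (5)·(-10) = 44
since m = R²·29 − 44²:  R² = (1936 + 964) / 29 = 100
R = √100 = 10  ⇒  r_B = 10 − 4 = 6

rB=6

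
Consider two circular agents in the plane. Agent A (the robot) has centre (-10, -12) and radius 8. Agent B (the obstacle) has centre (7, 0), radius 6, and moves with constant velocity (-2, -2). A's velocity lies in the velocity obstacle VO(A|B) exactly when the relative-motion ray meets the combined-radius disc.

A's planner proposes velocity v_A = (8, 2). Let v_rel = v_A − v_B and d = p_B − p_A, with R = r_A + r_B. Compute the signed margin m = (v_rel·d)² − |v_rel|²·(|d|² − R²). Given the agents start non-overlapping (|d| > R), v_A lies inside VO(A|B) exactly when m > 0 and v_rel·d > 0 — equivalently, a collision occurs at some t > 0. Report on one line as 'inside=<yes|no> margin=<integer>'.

d = (17, 12),  |d|² = 433;  R = 8+6 = 14,  c = 433−14² = 237
v_rel = (10, 4),  |v_rel|² = 116;  v_rel·d = (10)·(17) + (4)·(12) = 218
116·t² − 436·t + 237 = 0  ⇒  m = 218² − 116·237 = 20032
m = 20032 > 0,  v_rel·d = 218 > 0  ⇒  inside

inside=yes margin=20032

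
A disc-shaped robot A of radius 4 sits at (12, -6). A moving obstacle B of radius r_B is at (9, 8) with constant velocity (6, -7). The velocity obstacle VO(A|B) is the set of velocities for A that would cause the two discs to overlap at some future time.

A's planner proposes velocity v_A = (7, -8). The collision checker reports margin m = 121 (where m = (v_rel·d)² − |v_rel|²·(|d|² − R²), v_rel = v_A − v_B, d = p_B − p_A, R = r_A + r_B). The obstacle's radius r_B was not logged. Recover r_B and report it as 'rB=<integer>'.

m = 121
d = (-3, 14);  v_rel = (1, -1),  |v_rel|² = 2
v_rel×d = (1)·(14) − (-1)·(-3) = 11
since m = R²·2 − 11²:  R² = (121 + 121) / 2 = 121
R = √121 = 11  ⇒  r_B = 11 − 4 = 7

rB=7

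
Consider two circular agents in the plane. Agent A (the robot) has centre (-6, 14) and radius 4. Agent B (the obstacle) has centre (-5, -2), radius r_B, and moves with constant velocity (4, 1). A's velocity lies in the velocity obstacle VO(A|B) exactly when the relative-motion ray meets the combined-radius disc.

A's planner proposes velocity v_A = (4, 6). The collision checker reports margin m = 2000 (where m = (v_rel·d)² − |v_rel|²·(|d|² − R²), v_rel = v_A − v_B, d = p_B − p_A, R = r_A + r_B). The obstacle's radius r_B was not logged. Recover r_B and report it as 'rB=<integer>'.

m = 2000
d = (1, -16);  v_rel = (0, 5),  |v_rel|² = 25
v_rel×d = (0)·(-16) − (5)·(1) = -5
since m = R²·25 − (-5)²:  R² = (25 + 2000) / 25 = 81
R = √81 = 9  ⇒  r_B = 9 − 4 = 5

rB=5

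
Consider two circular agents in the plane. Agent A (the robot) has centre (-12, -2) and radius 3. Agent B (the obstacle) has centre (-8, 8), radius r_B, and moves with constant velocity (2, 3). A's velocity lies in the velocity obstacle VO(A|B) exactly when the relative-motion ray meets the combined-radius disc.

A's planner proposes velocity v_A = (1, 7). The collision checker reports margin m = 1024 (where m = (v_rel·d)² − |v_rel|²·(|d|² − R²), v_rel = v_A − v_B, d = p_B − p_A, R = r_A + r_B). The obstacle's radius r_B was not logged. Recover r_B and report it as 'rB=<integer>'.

m = 1024
d = (4, 10);  v_rel = (-1, 4),  |v_rel|² = 17
v_rel×d = (-1)·(10) − (4)·(4) = -26
since m = R²·17 − (-26)²:  R² = (676 + 1024) / 17 = 100
R = √100 = 10  ⇒  r_B = 10 − 3 = 7

rB=7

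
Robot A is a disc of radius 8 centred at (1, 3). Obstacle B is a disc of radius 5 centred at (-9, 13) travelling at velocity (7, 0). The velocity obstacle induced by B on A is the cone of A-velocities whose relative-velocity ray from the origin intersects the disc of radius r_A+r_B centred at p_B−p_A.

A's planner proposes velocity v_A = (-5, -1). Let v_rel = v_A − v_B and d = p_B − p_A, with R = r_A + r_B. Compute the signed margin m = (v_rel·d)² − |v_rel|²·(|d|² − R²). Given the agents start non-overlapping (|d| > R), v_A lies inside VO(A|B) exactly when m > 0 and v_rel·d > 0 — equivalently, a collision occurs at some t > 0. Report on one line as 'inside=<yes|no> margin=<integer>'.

d = (-10, 10),  |d|² = 200;  R = 8+5 = 13,  c = 200−13² = 31
v_rel = (-12, -1),  |v_rel|² = 145;  v_rel·d = (-12)·(-10) + (-1)·(10) = 110
145·t² − 220·t + 31 = 0  ⇒  m = 110² − 145·31 = 7605
m = 7605 > 0,  v_rel·d = 110 > 0  ⇒  inside

inside=yes margin=7605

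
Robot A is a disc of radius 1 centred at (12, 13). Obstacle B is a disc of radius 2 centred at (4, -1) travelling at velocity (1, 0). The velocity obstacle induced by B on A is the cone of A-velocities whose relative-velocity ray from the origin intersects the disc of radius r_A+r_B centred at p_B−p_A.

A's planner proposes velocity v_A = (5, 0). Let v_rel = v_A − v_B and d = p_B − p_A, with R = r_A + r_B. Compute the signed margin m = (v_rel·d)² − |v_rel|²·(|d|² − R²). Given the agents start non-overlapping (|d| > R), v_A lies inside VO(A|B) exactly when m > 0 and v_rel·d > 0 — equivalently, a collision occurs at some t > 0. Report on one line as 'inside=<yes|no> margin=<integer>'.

d = (-8, -14),  |d|² = 260;  R = 1+2 = 3,  c = 260−3² = 251
v_rel = (4, 0),  |v_rel|² = 16;  v_rel·d = (4)·(-8) + (0)·(-14) = -32
16·t² + 64·t + 251 = 0  ⇒  m = (-32)² − 16·251 = -2992
m = -2992 < 0,  v_rel·d = -32 < 0  ⇒  outside

inside=no margin=-2992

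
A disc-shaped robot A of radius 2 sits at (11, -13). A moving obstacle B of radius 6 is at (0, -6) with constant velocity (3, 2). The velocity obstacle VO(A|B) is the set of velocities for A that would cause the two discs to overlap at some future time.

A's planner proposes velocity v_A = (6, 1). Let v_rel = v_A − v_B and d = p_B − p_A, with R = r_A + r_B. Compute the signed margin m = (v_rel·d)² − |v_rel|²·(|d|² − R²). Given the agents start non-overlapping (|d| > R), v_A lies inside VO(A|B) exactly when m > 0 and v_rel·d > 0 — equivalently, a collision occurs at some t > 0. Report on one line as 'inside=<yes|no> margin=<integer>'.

d = (-11, 7),  |d|² = 170;  R = 2+6 = 8,  c = 170−8² = 106
v_rel = (3, -1),  |v_rel|² = 10;  v_rel·d = (3)·(-11) + (-1)·(7) = -40
10·t² + 80·t + 106 = 0  ⇒  m = (-40)² − 10·106 = 540
m = 540 > 0,  v_rel·d = -40 < 0  ⇒  outside

inside=no margin=540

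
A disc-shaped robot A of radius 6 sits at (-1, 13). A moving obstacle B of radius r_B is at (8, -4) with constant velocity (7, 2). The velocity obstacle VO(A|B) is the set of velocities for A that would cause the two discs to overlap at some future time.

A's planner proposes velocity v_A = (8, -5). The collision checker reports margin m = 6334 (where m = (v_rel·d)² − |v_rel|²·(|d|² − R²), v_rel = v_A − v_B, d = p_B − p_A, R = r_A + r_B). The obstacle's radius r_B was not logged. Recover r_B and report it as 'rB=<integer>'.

m = 6334
d = (9, -17);  v_rel = (1, -7),  |v_rel|² = 50
v_rel×d = (1)·(-17) − (-7)·(9) = 46
since m = R²·50 − 46²:  R² = (2116 + 6334) / 50 = 169
R = √169 = 13  ⇒  r_B = 13 − 6 = 7

rB=7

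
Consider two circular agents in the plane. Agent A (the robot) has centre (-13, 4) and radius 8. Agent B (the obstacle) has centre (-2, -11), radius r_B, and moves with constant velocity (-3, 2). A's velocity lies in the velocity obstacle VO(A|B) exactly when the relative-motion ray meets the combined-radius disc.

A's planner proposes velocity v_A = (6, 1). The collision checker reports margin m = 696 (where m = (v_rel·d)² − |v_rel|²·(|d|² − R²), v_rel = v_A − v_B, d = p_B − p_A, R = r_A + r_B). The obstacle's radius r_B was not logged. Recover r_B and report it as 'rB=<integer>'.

m = 696
d = (11, -15);  v_rel = (9, -1),  |v_rel|² = 82
v_rel×d = (9)·(-15) − (-1)·(11) = -124
since m = R²·82 − (-124)²:  R² = (15376 + 696) / 82 = 196
R = √196 = 14  ⇒  r_B = 14 − 8 = 6

rB=6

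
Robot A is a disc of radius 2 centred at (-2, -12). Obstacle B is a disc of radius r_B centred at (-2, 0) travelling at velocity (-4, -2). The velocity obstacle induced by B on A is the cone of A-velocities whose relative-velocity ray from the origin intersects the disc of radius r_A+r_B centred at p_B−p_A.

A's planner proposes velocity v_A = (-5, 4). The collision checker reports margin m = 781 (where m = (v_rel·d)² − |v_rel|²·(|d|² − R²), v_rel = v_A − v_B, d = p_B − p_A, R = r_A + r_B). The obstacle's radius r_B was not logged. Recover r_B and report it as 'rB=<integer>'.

m = 781
d = (0, 12);  v_rel = (-1, 6),  |v_rel|² = 37
v_rel×d = (-1)·(12) − (6)·(0) = -12
since m = R²·37 − (-12)²:  R² = (144 + 781) / 37 = 25
R = √25 = 5  ⇒  r_B = 5 − 2 = 3

rB=3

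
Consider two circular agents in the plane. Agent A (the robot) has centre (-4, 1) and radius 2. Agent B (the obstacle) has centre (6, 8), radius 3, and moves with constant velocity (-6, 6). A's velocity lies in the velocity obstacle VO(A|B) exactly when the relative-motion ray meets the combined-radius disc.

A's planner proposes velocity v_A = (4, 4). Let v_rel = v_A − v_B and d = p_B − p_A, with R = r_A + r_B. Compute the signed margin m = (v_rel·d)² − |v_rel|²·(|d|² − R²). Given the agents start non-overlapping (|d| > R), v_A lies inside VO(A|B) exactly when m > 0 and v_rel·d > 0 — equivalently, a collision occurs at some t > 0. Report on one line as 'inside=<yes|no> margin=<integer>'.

d = (10, 7),  |d|² = 149;  R = 2+3 = 5,  c = 149−5² = 124
v_rel = (10, -2),  |v_rel|² = 104;  v_rel·d = (10)·(10) + (-2)·(7) = 86
104·t² − 172·t + 124 = 0  ⇒  m = 86² − 104·124 = -5500
m = -5500 < 0,  v_rel·d = 86 > 0  ⇒  outside

inside=no margin=-5500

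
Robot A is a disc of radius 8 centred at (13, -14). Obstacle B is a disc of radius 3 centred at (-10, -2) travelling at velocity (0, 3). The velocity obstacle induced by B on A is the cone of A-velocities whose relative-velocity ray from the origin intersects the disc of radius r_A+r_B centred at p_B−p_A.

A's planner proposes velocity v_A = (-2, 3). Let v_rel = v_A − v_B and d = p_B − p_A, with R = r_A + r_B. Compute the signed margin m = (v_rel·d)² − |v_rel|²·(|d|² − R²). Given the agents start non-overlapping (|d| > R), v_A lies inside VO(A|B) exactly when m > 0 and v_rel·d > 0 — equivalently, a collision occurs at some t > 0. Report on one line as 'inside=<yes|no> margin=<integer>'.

d = (-23, 12),  |d|² = 673;  R = 8+3 = 11,  c = 673−11² = 552
v_rel = (-2, 0),  |v_rel|² = 4;  v_rel·d = (-2)·(-23) + (0)·(12) = 46
4·t² − 92·t + 552 = 0  ⇒  m = 46² − 4·552 = -92
m = -92 < 0,  v_rel·d = 46 > 0  ⇒  outside

inside=no margin=-92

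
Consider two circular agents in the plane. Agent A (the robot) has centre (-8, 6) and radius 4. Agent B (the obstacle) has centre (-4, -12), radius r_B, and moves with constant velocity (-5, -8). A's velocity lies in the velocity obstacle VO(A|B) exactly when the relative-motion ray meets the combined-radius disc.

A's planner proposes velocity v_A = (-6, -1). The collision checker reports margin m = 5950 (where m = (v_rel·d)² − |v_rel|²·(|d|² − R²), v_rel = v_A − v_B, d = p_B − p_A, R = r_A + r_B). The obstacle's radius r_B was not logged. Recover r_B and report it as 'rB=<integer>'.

m = 5950
d = (4, -18);  v_rel = (-1, 7),  |v_rel|² = 50
v_rel×d = (-1)·(-18) − (7)·(4) = -10
since m = R²·50 − (-10)²:  R² = (100 + 5950) / 50 = 121
R = √121 = 11  ⇒  r_B = 11 − 4 = 7

rB=7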